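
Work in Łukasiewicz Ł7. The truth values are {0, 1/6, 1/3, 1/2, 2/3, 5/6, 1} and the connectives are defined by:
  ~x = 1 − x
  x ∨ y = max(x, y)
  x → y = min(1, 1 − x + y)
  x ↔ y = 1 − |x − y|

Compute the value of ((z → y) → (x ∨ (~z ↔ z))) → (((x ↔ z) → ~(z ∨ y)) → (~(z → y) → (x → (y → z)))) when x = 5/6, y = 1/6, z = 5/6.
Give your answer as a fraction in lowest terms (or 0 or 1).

1

z → y = 5/6 → 1/6 = 1/3
~z = ~5/6 = 1/6
~z ↔ z = 1/6 ↔ 5/6 = 1/3
x ∨ (~z ↔ z) = 5/6 ∨ 1/3 = 5/6
(z → y) → (x ∨ (~z ↔ z)) = 1/3 → 5/6 = 1
x ↔ z = 5/6 ↔ 5/6 = 1
z ∨ y = 5/6 ∨ 1/6 = 5/6
~(z ∨ y) = ~5/6 = 1/6
(x ↔ z) → ~(z ∨ y) = 1 → 1/6 = 1/6
z → y = 5/6 → 1/6 = 1/3
~(z → y) = ~1/3 = 2/3
y → z = 1/6 → 5/6 = 1
x → (y → z) = 5/6 → 1 = 1
~(z → y) → (x → (y → z)) = 2/3 → 1 = 1
((x ↔ z) → ~(z ∨ y)) → (~(z → y) → (x → (y → z))) = 1/6 → 1 = 1
((z → y) → (x ∨ (~z ↔ z))) → (((x ↔ z) → ~(z ∨ y)) → (~(z → y) → (x → (y → z)))) = 1 → 1 = 1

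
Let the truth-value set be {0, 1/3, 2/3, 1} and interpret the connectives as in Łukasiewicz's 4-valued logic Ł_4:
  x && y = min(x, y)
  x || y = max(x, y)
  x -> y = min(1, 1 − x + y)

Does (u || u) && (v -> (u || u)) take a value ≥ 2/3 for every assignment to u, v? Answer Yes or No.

No

Counterexample: take u = 0, v = 0.
u || u = 0 || 0 = 0
v -> (u || u) = 0 -> 0 = 1
(u || u) && (v -> (u || u)) = 0 && 1 = 0
This gives 0, which is below 2/3.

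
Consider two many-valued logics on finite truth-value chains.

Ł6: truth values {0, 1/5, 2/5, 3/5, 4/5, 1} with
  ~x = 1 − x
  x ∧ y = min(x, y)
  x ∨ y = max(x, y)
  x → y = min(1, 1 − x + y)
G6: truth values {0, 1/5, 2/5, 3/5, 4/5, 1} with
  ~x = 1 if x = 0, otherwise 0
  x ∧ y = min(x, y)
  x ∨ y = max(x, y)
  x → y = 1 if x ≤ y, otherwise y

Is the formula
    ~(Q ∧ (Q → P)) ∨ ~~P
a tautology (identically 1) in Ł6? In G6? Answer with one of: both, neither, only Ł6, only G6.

In Ł6: at P = 0, Q = 1/5 the value is 4/5 — not a tautology.
In G6: every assignment gives 1 — tautology.

only G6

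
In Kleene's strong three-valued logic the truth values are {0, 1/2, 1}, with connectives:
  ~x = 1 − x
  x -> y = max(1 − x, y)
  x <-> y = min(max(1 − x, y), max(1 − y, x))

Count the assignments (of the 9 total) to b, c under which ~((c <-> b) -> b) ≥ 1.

1

b = 0, c = 0 ↦ 1  ≥
b = 0, c = 1/2 ↦ 1/2  <
b = 0, c = 1 ↦ 0  <
b = 1/2, c = 0 ↦ 1/2  <
b = 1/2, c = 1/2 ↦ 1/2  <
b = 1/2, c = 1 ↦ 1/2  <
b = 1, c = 0 ↦ 0  <
b = 1, c = 1/2 ↦ 0  <
b = 1, c = 1 ↦ 0  <
So 1 of the 9 assignments meets the threshold.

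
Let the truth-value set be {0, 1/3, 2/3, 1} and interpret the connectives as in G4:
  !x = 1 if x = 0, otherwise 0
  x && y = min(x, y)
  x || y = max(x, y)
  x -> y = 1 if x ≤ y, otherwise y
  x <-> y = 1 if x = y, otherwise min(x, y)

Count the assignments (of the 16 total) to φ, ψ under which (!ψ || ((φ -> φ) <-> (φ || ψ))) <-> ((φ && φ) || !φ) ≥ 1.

φ = 0, ψ = 0 ↦ 1  ≥
φ = 0, ψ = 1/3 ↦ 1/3  <
φ = 0, ψ = 2/3 ↦ 2/3  <
φ = 0, ψ = 1 ↦ 1  ≥
φ = 1/3, ψ = 0 ↦ 1/3  <
φ = 1/3, ψ = 1/3 ↦ 1  ≥
φ = 1/3, ψ = 2/3 ↦ 1/3  <
φ = 1/3, ψ = 1 ↦ 1/3  <
φ = 2/3, ψ = 0 ↦ 2/3  <
φ = 2/3, ψ = 1/3 ↦ 1  ≥
φ = 2/3, ψ = 2/3 ↦ 1  ≥
φ = 2/3, ψ = 1 ↦ 2/3  <
φ = 1, ψ = 0 ↦ 1  ≥
φ = 1, ψ = 1/3 ↦ 1  ≥
φ = 1, ψ = 2/3 ↦ 1  ≥
φ = 1, ψ = 1 ↦ 1  ≥
So 9 of the 16 assignments meet the threshold.

9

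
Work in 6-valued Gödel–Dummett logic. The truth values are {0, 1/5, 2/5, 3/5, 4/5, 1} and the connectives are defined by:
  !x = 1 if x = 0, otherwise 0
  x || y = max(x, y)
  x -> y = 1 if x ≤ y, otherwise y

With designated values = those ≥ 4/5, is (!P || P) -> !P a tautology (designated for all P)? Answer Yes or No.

No

Counterexample: take P = 1/5.
!P = !1/5 = 0
!P || P = 0 || 1/5 = 1/5
!P = !1/5 = 0
(!P || P) -> !P = 1/5 -> 0 = 0
This gives 0, which is below 4/5.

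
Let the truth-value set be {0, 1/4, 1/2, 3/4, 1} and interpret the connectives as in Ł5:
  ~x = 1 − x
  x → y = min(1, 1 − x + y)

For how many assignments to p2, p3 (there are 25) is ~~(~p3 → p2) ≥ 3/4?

19

value 1: 15 assignments (counts)
value 3/4: 4 assignments (counts)
value 1/2: 3 assignments
value 1/4: 2 assignments
value 0: 1 assignment
So 19 of the 25 assignments meet the threshold.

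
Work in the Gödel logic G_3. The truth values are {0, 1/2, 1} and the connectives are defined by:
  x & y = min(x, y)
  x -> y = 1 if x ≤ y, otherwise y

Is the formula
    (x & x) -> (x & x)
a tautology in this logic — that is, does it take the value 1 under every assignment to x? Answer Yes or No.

Yes

x = 0 ↦ 1
x = 1/2 ↦ 1
x = 1 ↦ 1
Every assignment gives a value ≥ 1.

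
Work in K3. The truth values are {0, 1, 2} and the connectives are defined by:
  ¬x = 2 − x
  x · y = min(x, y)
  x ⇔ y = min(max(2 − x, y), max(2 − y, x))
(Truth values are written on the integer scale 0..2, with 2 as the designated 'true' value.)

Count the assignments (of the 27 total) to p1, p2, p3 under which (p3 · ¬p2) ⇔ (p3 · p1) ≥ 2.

12

value 2: 12 assignments (counts)
value 1: 13 assignments
value 0: 2 assignments
So 12 of the 27 assignments meet the threshold.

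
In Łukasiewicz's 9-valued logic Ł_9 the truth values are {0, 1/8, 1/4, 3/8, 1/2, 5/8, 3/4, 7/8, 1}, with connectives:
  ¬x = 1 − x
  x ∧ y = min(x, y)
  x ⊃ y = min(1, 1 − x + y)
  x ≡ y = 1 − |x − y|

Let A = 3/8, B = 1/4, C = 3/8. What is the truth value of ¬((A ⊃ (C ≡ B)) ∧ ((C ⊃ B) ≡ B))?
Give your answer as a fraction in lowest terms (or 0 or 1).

C ≡ B = 3/8 ≡ 1/4 = 7/8
A ⊃ (C ≡ B) = 3/8 ⊃ 7/8 = 1
C ⊃ B = 3/8 ⊃ 1/4 = 7/8
(C ⊃ B) ≡ B = 7/8 ≡ 1/4 = 3/8
(A ⊃ (C ≡ B)) ∧ ((C ⊃ B) ≡ B) = 1 ∧ 3/8 = 3/8
¬((A ⊃ (C ≡ B)) ∧ ((C ⊃ B) ≡ B)) = ¬3/8 = 5/8

5/8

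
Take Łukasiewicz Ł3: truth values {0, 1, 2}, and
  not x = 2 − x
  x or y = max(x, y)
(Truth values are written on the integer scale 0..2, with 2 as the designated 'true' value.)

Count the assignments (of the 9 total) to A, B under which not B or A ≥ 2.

5

A = 0, B = 0 ↦ 2  ≥
A = 0, B = 1 ↦ 1  <
A = 0, B = 2 ↦ 0  <
A = 1, B = 0 ↦ 2  ≥
A = 1, B = 1 ↦ 1  <
A = 1, B = 2 ↦ 1  <
A = 2, B = 0 ↦ 2  ≥
A = 2, B = 1 ↦ 2  ≥
A = 2, B = 2 ↦ 2  ≥
So 5 of the 9 assignments meet the threshold.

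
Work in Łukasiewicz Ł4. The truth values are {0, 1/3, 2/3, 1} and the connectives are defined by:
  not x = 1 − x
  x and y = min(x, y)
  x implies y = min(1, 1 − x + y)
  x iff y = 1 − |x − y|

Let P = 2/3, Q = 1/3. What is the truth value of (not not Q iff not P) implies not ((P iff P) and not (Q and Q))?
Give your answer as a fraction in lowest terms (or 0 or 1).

not Q = not 1/3 = 2/3
not not Q = not 2/3 = 1/3
not P = not 2/3 = 1/3
not not Q iff not P = 1/3 iff 1/3 = 1
P iff P = 2/3 iff 2/3 = 1
Q and Q = 1/3 and 1/3 = 1/3
not (Q and Q) = not 1/3 = 2/3
(P iff P) and not (Q and Q) = 1 and 2/3 = 2/3
not ((P iff P) and not (Q and Q)) = not 2/3 = 1/3
(not not Q iff not P) implies not ((P iff P) and not (Q and Q)) = 1 implies 1/3 = 1/3

1/3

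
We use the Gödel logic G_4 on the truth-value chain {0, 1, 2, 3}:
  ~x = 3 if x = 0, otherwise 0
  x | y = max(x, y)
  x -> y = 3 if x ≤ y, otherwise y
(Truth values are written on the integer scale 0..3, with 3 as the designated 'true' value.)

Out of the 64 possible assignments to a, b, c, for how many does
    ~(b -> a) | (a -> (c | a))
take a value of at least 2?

64

value 3: 64 assignments (counts)
So 64 of the 64 assignments meet the threshold.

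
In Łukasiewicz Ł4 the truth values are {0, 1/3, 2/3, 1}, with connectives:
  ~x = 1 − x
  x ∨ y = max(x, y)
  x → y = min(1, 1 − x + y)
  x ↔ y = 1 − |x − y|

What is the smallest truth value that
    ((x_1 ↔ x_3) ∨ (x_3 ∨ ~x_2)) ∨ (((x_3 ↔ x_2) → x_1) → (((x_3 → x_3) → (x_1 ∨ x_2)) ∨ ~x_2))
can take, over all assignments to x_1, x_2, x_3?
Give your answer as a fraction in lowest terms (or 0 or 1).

Take x_1 = 1/3, x_2 = 2/3, x_3 = 0:
x_1 ↔ x_3 = 1/3 ↔ 0 = 2/3
~x_2 = ~2/3 = 1/3
x_3 ∨ ~x_2 = 0 ∨ 1/3 = 1/3
(x_1 ↔ x_3) ∨ (x_3 ∨ ~x_2) = 2/3 ∨ 1/3 = 2/3
x_3 ↔ x_2 = 0 ↔ 2/3 = 1/3
(x_3 ↔ x_2) → x_1 = 1/3 → 1/3 = 1
x_3 → x_3 = 0 → 0 = 1
x_1 ∨ x_2 = 1/3 ∨ 2/3 = 2/3
(x_3 → x_3) → (x_1 ∨ x_2) = 1 → 2/3 = 2/3
~x_2 = ~2/3 = 1/3
((x_3 → x_3) → (x_1 ∨ x_2)) ∨ ~x_2 = 2/3 ∨ 1/3 = 2/3
((x_3 ↔ x_2) → x_1) → (((x_3 → x_3) → (x_1 ∨ x_2)) ∨ ~x_2) = 1 → 2/3 = 2/3
((x_1 ↔ x_3) ∨ (x_3 ∨ ~x_2)) ∨ (((x_3 ↔ x_2) → x_1) → (((x_3 → x_3) → (x_1 ∨ x_2)) ∨ ~x_2)) = 2/3 ∨ 2/3 = 2/3
No assignment yields a value below 2/3, so this is the minimum.

2/3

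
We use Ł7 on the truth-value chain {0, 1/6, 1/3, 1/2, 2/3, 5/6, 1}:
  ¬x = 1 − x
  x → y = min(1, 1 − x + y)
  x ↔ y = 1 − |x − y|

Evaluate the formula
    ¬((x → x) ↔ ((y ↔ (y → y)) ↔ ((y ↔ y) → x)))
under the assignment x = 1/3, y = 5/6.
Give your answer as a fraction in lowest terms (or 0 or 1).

1/2

x → x = 1/3 → 1/3 = 1
y → y = 5/6 → 5/6 = 1
y ↔ (y → y) = 5/6 ↔ 1 = 5/6
y ↔ y = 5/6 ↔ 5/6 = 1
(y ↔ y) → x = 1 → 1/3 = 1/3
(y ↔ (y → y)) ↔ ((y ↔ y) → x) = 5/6 ↔ 1/3 = 1/2
(x → x) ↔ ((y ↔ (y → y)) ↔ ((y ↔ y) → x)) = 1 ↔ 1/2 = 1/2
¬((x → x) ↔ ((y ↔ (y → y)) ↔ ((y ↔ y) → x))) = ¬1/2 = 1/2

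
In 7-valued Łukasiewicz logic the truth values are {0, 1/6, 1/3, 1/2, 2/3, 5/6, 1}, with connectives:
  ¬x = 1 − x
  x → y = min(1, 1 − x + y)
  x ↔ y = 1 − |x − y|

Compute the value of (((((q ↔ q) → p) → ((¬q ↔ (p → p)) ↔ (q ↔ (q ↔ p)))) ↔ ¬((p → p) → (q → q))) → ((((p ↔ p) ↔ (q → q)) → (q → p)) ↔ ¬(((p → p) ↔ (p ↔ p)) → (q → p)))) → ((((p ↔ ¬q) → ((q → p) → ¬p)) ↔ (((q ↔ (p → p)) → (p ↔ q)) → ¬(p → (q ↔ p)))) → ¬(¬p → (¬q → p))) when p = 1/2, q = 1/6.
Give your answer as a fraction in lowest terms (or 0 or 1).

5/6

q ↔ q = 1/6 ↔ 1/6 = 1
(q ↔ q) → p = 1 → 1/2 = 1/2
¬q = ¬1/6 = 5/6
p → p = 1/2 → 1/2 = 1
¬q ↔ (p → p) = 5/6 ↔ 1 = 5/6
q ↔ p = 1/6 ↔ 1/2 = 2/3
q ↔ (q ↔ p) = 1/6 ↔ 2/3 = 1/2
(¬q ↔ (p → p)) ↔ (q ↔ (q ↔ p)) = 5/6 ↔ 1/2 = 2/3
((q ↔ q) → p) → ((¬q ↔ (p → p)) ↔ (q ↔ (q ↔ p))) = 1/2 → 2/3 = 1
p → p = 1/2 → 1/2 = 1
q → q = 1/6 → 1/6 = 1
(p → p) → (q → q) = 1 → 1 = 1
¬((p → p) → (q → q)) = ¬1 = 0
(((q ↔ q) → p) → ((¬q ↔ (p → p)) ↔ (q ↔ (q ↔ p)))) ↔ ¬((p → p) → (q → q)) = 1 ↔ 0 = 0
p ↔ p = 1/2 ↔ 1/2 = 1
q → q = 1/6 → 1/6 = 1
(p ↔ p) ↔ (q → q) = 1 ↔ 1 = 1
q → p = 1/6 → 1/2 = 1
((p ↔ p) ↔ (q → q)) → (q → p) = 1 → 1 = 1
p → p = 1/2 → 1/2 = 1
p ↔ p = 1/2 ↔ 1/2 = 1
(p → p) ↔ (p ↔ p) = 1 ↔ 1 = 1
q → p = 1/6 → 1/2 = 1
((p → p) ↔ (p ↔ p)) → (q → p) = 1 → 1 = 1
¬(((p → p) ↔ (p ↔ p)) → (q → p)) = ¬1 = 0
(((p ↔ p) ↔ (q → q)) → (q → p)) ↔ ¬(((p → p) ↔ (p ↔ p)) → (q → p)) = 1 ↔ 0 = 0
((((q ↔ q) → p) → ((¬q ↔ (p → p)) ↔ (q ↔ (q ↔ p)))) ↔ ¬((p → p) → (q → q))) → ((((p ↔ p) ↔ (q → q)) → (q → p)) ↔ ¬(((p → p) ↔ (p ↔ p)) → (q → p))) = 0 → 0 = 1
¬q = ¬1/6 = 5/6
p ↔ ¬q = 1/2 ↔ 5/6 = 2/3
q → p = 1/6 → 1/2 = 1
¬p = ¬1/2 = 1/2
(q → p) → ¬p = 1 → 1/2 = 1/2
(p ↔ ¬q) → ((q → p) → ¬p) = 2/3 → 1/2 = 5/6
p → p = 1/2 → 1/2 = 1
q ↔ (p → p) = 1/6 ↔ 1 = 1/6
p ↔ q = 1/2 ↔ 1/6 = 2/3
(q ↔ (p → p)) → (p ↔ q) = 1/6 → 2/3 = 1
q ↔ p = 1/6 ↔ 1/2 = 2/3
p → (q ↔ p) = 1/2 → 2/3 = 1
¬(p → (q ↔ p)) = ¬1 = 0
((q ↔ (p → p)) → (p ↔ q)) → ¬(p → (q ↔ p)) = 1 → 0 = 0
((p ↔ ¬q) → ((q → p) → ¬p)) ↔ (((q ↔ (p → p)) → (p ↔ q)) → ¬(p → (q ↔ p))) = 5/6 ↔ 0 = 1/6
¬p = ¬1/2 = 1/2
¬q = ¬1/6 = 5/6
¬q → p = 5/6 → 1/2 = 2/3
¬p → (¬q → p) = 1/2 → 2/3 = 1
¬(¬p → (¬q → p)) = ¬1 = 0
(((p ↔ ¬q) → ((q → p) → ¬p)) ↔ (((q ↔ (p → p)) → (p ↔ q)) → ¬(p → (q ↔ p)))) → ¬(¬p → (¬q → p)) = 1/6 → 0 = 5/6
(((((q ↔ q) → p) → ((¬q ↔ (p → p)) ↔ (q ↔ (q ↔ p)))) ↔ ¬((p → p) → (q → q))) → ((((p ↔ p) ↔ (q → q)) → (q → p)) ↔ ¬(((p → p) ↔ (p ↔ p)) → (q → p)))) → ((((p ↔ ¬q) → ((q → p) → ¬p)) ↔ (((q ↔ (p → p)) → (p ↔ q)) → ¬(p → (q ↔ p)))) → ¬(¬p → (¬q → p))) = 1 → 5/6 = 5/6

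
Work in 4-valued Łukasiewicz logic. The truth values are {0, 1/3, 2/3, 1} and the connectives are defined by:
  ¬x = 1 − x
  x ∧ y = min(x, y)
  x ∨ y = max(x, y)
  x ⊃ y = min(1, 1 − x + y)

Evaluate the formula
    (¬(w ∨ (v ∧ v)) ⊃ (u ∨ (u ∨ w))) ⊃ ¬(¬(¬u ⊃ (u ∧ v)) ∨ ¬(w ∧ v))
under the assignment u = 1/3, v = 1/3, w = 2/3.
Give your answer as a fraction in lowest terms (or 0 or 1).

1/3

v ∧ v = 1/3 ∧ 1/3 = 1/3
w ∨ (v ∧ v) = 2/3 ∨ 1/3 = 2/3
¬(w ∨ (v ∧ v)) = ¬2/3 = 1/3
u ∨ w = 1/3 ∨ 2/3 = 2/3
u ∨ (u ∨ w) = 1/3 ∨ 2/3 = 2/3
¬(w ∨ (v ∧ v)) ⊃ (u ∨ (u ∨ w)) = 1/3 ⊃ 2/3 = 1
¬u = ¬1/3 = 2/3
u ∧ v = 1/3 ∧ 1/3 = 1/3
¬u ⊃ (u ∧ v) = 2/3 ⊃ 1/3 = 2/3
¬(¬u ⊃ (u ∧ v)) = ¬2/3 = 1/3
w ∧ v = 2/3 ∧ 1/3 = 1/3
¬(w ∧ v) = ¬1/3 = 2/3
¬(¬u ⊃ (u ∧ v)) ∨ ¬(w ∧ v) = 1/3 ∨ 2/3 = 2/3
¬(¬(¬u ⊃ (u ∧ v)) ∨ ¬(w ∧ v)) = ¬2/3 = 1/3
(¬(w ∨ (v ∧ v)) ⊃ (u ∨ (u ∨ w))) ⊃ ¬(¬(¬u ⊃ (u ∧ v)) ∨ ¬(w ∧ v)) = 1 ⊃ 1/3 = 1/3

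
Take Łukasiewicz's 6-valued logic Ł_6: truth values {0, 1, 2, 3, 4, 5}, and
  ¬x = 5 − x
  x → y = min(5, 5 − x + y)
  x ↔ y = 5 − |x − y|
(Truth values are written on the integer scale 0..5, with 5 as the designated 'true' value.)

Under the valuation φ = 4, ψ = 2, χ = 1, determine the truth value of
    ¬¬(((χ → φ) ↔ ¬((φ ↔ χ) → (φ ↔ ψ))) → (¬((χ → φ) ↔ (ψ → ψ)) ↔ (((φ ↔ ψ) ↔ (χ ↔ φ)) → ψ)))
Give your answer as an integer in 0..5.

χ → φ = 1 → 4 = 5
φ ↔ χ = 4 ↔ 1 = 2
φ ↔ ψ = 4 ↔ 2 = 3
(φ ↔ χ) → (φ ↔ ψ) = 2 → 3 = 5
¬((φ ↔ χ) → (φ ↔ ψ)) = ¬5 = 0
(χ → φ) ↔ ¬((φ ↔ χ) → (φ ↔ ψ)) = 5 ↔ 0 = 0
χ → φ = 1 → 4 = 5
ψ → ψ = 2 → 2 = 5
(χ → φ) ↔ (ψ → ψ) = 5 ↔ 5 = 5
¬((χ → φ) ↔ (ψ → ψ)) = ¬5 = 0
φ ↔ ψ = 4 ↔ 2 = 3
χ ↔ φ = 1 ↔ 4 = 2
(φ ↔ ψ) ↔ (χ ↔ φ) = 3 ↔ 2 = 4
((φ ↔ ψ) ↔ (χ ↔ φ)) → ψ = 4 → 2 = 3
¬((χ → φ) ↔ (ψ → ψ)) ↔ (((φ ↔ ψ) ↔ (χ ↔ φ)) → ψ) = 0 ↔ 3 = 2
((χ → φ) ↔ ¬((φ ↔ χ) → (φ ↔ ψ))) → (¬((χ → φ) ↔ (ψ → ψ)) ↔ (((φ ↔ ψ) ↔ (χ ↔ φ)) → ψ)) = 0 → 2 = 5
¬(((χ → φ) ↔ ¬((φ ↔ χ) → (φ ↔ ψ))) → (¬((χ → φ) ↔ (ψ → ψ)) ↔ (((φ ↔ ψ) ↔ (χ ↔ φ)) → ψ))) = ¬5 = 0
¬¬(((χ → φ) ↔ ¬((φ ↔ χ) → (φ ↔ ψ))) → (¬((χ → φ) ↔ (ψ → ψ)) ↔ (((φ ↔ ψ) ↔ (χ ↔ φ)) → ψ))) = ¬0 = 5

5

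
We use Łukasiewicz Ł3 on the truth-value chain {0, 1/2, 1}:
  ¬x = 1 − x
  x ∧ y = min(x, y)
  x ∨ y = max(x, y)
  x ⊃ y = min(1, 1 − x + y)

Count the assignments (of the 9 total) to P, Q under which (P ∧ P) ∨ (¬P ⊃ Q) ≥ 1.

P = 0, Q = 0 ↦ 0  <
P = 0, Q = 1/2 ↦ 1/2  <
P = 0, Q = 1 ↦ 1  ≥
P = 1/2, Q = 0 ↦ 1/2  <
P = 1/2, Q = 1/2 ↦ 1  ≥
P = 1/2, Q = 1 ↦ 1  ≥
P = 1, Q = 0 ↦ 1  ≥
P = 1, Q = 1/2 ↦ 1  ≥
P = 1, Q = 1 ↦ 1  ≥
So 6 of the 9 assignments meet the threshold.

6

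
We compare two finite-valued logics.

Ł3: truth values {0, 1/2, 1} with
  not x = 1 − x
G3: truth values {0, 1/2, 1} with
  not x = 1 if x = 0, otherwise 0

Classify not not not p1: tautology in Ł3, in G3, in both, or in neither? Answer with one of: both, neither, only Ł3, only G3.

neither

In Ł3: at p1 = 1/2 the value is 1/2 — not a tautology.
In G3: at p1 = 1/2 the value is 0 — not a tautology.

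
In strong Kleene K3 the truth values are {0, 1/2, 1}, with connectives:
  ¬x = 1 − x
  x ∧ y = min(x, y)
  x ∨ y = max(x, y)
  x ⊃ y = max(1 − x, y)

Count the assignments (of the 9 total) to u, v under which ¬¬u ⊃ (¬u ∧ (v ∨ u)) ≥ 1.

3

u = 0, v = 0 ↦ 1  ≥
u = 0, v = 1/2 ↦ 1  ≥
u = 0, v = 1 ↦ 1  ≥
u = 1/2, v = 0 ↦ 1/2  <
u = 1/2, v = 1/2 ↦ 1/2  <
u = 1/2, v = 1 ↦ 1/2  <
u = 1, v = 0 ↦ 0  <
u = 1, v = 1/2 ↦ 0  <
u = 1, v = 1 ↦ 0  <
So 3 of the 9 assignments meet the threshold.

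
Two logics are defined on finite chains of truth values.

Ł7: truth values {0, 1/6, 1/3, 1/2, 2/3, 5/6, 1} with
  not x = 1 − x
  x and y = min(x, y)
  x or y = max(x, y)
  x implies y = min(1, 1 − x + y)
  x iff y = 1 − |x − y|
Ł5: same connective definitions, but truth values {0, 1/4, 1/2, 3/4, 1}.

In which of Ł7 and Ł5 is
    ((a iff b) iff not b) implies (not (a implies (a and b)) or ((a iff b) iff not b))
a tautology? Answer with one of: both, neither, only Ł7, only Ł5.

both

In Ł7: every assignment gives 1 — tautology.
In Ł5: every assignment gives 1 — tautology.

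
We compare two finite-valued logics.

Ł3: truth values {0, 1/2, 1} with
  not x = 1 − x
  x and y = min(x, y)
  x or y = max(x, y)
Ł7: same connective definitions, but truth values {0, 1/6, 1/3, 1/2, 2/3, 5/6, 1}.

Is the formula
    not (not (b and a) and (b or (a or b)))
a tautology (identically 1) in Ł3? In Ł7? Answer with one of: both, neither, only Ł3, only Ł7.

neither

In Ł3: at a = 0, b = 1/2 the value is 1/2 — not a tautology.
In Ł7: at a = 0, b = 1/6 the value is 5/6 — not a tautology.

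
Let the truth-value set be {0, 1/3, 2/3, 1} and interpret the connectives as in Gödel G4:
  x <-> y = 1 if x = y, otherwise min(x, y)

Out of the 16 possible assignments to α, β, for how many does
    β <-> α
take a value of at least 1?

4

α = 0, β = 0 ↦ 1  ≥
α = 0, β = 1/3 ↦ 0  <
α = 0, β = 2/3 ↦ 0  <
α = 0, β = 1 ↦ 0  <
α = 1/3, β = 0 ↦ 0  <
α = 1/3, β = 1/3 ↦ 1  ≥
α = 1/3, β = 2/3 ↦ 1/3  <
α = 1/3, β = 1 ↦ 1/3  <
α = 2/3, β = 0 ↦ 0  <
α = 2/3, β = 1/3 ↦ 1/3  <
α = 2/3, β = 2/3 ↦ 1  ≥
α = 2/3, β = 1 ↦ 2/3  <
α = 1, β = 0 ↦ 0  <
α = 1, β = 1/3 ↦ 1/3  <
α = 1, β = 2/3 ↦ 2/3  <
α = 1, β = 1 ↦ 1  ≥
So 4 of the 16 assignments meet the threshold.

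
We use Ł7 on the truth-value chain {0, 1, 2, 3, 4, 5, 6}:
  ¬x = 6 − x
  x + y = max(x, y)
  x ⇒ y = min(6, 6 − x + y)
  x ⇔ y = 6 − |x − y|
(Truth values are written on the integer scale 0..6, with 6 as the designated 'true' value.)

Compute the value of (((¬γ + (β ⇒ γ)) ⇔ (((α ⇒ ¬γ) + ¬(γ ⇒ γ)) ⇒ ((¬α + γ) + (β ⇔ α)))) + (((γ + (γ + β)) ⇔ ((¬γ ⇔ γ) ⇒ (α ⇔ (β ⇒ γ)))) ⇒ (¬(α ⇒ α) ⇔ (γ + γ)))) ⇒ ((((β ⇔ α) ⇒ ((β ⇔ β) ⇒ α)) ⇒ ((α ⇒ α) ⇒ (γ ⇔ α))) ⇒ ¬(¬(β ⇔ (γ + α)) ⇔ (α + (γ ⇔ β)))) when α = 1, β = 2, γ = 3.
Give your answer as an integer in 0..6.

5

¬γ = ¬3 = 3
β ⇒ γ = 2 ⇒ 3 = 6
¬γ + (β ⇒ γ) = 3 + 6 = 6
¬γ = ¬3 = 3
α ⇒ ¬γ = 1 ⇒ 3 = 6
γ ⇒ γ = 3 ⇒ 3 = 6
¬(γ ⇒ γ) = ¬6 = 0
(α ⇒ ¬γ) + ¬(γ ⇒ γ) = 6 + 0 = 6
¬α = ¬1 = 5
¬α + γ = 5 + 3 = 5
β ⇔ α = 2 ⇔ 1 = 5
(¬α + γ) + (β ⇔ α) = 5 + 5 = 5
((α ⇒ ¬γ) + ¬(γ ⇒ γ)) ⇒ ((¬α + γ) + (β ⇔ α)) = 6 ⇒ 5 = 5
(¬γ + (β ⇒ γ)) ⇔ (((α ⇒ ¬γ) + ¬(γ ⇒ γ)) ⇒ ((¬α + γ) + (β ⇔ α))) = 6 ⇔ 5 = 5
γ + β = 3 + 2 = 3
γ + (γ + β) = 3 + 3 = 3
¬γ = ¬3 = 3
¬γ ⇔ γ = 3 ⇔ 3 = 6
β ⇒ γ = 2 ⇒ 3 = 6
α ⇔ (β ⇒ γ) = 1 ⇔ 6 = 1
(¬γ ⇔ γ) ⇒ (α ⇔ (β ⇒ γ)) = 6 ⇒ 1 = 1
(γ + (γ + β)) ⇔ ((¬γ ⇔ γ) ⇒ (α ⇔ (β ⇒ γ))) = 3 ⇔ 1 = 4
α ⇒ α = 1 ⇒ 1 = 6
¬(α ⇒ α) = ¬6 = 0
γ + γ = 3 + 3 = 3
¬(α ⇒ α) ⇔ (γ + γ) = 0 ⇔ 3 = 3
((γ + (γ + β)) ⇔ ((¬γ ⇔ γ) ⇒ (α ⇔ (β ⇒ γ)))) ⇒ (¬(α ⇒ α) ⇔ (γ + γ)) = 4 ⇒ 3 = 5
((¬γ + (β ⇒ γ)) ⇔ (((α ⇒ ¬γ) + ¬(γ ⇒ γ)) ⇒ ((¬α + γ) + (β ⇔ α)))) + (((γ + (γ + β)) ⇔ ((¬γ ⇔ γ) ⇒ (α ⇔ (β ⇒ γ)))) ⇒ (¬(α ⇒ α) ⇔ (γ + γ))) = 5 + 5 = 5
β ⇔ α = 2 ⇔ 1 = 5
β ⇔ β = 2 ⇔ 2 = 6
(β ⇔ β) ⇒ α = 6 ⇒ 1 = 1
(β ⇔ α) ⇒ ((β ⇔ β) ⇒ α) = 5 ⇒ 1 = 2
α ⇒ α = 1 ⇒ 1 = 6
γ ⇔ α = 3 ⇔ 1 = 4
(α ⇒ α) ⇒ (γ ⇔ α) = 6 ⇒ 4 = 4
((β ⇔ α) ⇒ ((β ⇔ β) ⇒ α)) ⇒ ((α ⇒ α) ⇒ (γ ⇔ α)) = 2 ⇒ 4 = 6
γ + α = 3 + 1 = 3
β ⇔ (γ + α) = 2 ⇔ 3 = 5
¬(β ⇔ (γ + α)) = ¬5 = 1
γ ⇔ β = 3 ⇔ 2 = 5
α + (γ ⇔ β) = 1 + 5 = 5
¬(β ⇔ (γ + α)) ⇔ (α + (γ ⇔ β)) = 1 ⇔ 5 = 2
¬(¬(β ⇔ (γ + α)) ⇔ (α + (γ ⇔ β))) = ¬2 = 4
(((β ⇔ α) ⇒ ((β ⇔ β) ⇒ α)) ⇒ ((α ⇒ α) ⇒ (γ ⇔ α))) ⇒ ¬(¬(β ⇔ (γ + α)) ⇔ (α + (γ ⇔ β))) = 6 ⇒ 4 = 4
(((¬γ + (β ⇒ γ)) ⇔ (((α ⇒ ¬γ) + ¬(γ ⇒ γ)) ⇒ ((¬α + γ) + (β ⇔ α)))) + (((γ + (γ + β)) ⇔ ((¬γ ⇔ γ) ⇒ (α ⇔ (β ⇒ γ)))) ⇒ (¬(α ⇒ α) ⇔ (γ + γ)))) ⇒ ((((β ⇔ α) ⇒ ((β ⇔ β) ⇒ α)) ⇒ ((α ⇒ α) ⇒ (γ ⇔ α))) ⇒ ¬(¬(β ⇔ (γ + α)) ⇔ (α + (γ ⇔ β)))) = 5 ⇒ 4 = 5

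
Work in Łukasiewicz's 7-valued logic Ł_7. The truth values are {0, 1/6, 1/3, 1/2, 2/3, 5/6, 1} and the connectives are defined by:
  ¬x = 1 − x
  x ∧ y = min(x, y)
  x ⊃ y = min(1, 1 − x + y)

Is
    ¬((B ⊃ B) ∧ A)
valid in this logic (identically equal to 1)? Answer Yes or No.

Counterexample: take A = 1/6, B = 0.
B ⊃ B = 0 ⊃ 0 = 1
(B ⊃ B) ∧ A = 1 ∧ 1/6 = 1/6
¬((B ⊃ B) ∧ A) = ¬1/6 = 5/6
This gives 5/6 ≠ 1.

No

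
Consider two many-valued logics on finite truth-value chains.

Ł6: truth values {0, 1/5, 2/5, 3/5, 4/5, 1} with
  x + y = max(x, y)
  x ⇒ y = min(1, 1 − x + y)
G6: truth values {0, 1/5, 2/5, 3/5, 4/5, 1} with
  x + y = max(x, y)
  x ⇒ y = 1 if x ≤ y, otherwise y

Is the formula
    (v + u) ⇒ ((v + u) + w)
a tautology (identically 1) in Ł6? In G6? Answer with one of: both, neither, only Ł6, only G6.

both

In Ł6: every assignment gives 1 — tautology.
In G6: every assignment gives 1 — tautology.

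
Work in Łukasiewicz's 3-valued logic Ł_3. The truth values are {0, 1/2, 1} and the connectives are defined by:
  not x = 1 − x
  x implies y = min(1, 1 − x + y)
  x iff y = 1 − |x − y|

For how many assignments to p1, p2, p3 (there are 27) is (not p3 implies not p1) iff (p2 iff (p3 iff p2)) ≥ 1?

value 1: 15 assignments (counts)
value 1/2: 9 assignments
value 0: 3 assignments
So 15 of the 27 assignments meet the threshold.

15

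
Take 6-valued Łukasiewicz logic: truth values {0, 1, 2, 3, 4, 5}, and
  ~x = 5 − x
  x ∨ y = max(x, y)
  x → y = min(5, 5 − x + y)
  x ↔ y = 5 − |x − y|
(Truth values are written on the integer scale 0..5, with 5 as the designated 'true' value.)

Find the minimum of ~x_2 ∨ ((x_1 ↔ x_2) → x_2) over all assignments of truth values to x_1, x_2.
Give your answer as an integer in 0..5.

3

Take x_1 = 1, x_2 = 2:
~x_2 = ~2 = 3
x_1 ↔ x_2 = 1 ↔ 2 = 4
(x_1 ↔ x_2) → x_2 = 4 → 2 = 3
~x_2 ∨ ((x_1 ↔ x_2) → x_2) = 3 ∨ 3 = 3
No assignment yields a value below 3, so this is the minimum.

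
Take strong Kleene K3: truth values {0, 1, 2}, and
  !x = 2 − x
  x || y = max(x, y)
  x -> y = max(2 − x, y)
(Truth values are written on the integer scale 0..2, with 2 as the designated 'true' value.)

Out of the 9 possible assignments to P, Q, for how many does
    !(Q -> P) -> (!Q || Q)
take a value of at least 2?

7

P = 0, Q = 0 ↦ 2  ≥
P = 0, Q = 1 ↦ 1  <
P = 0, Q = 2 ↦ 2  ≥
P = 1, Q = 0 ↦ 2  ≥
P = 1, Q = 1 ↦ 1  <
P = 1, Q = 2 ↦ 2  ≥
P = 2, Q = 0 ↦ 2  ≥
P = 2, Q = 1 ↦ 2  ≥
P = 2, Q = 2 ↦ 2  ≥
So 7 of the 9 assignments meet the threshold.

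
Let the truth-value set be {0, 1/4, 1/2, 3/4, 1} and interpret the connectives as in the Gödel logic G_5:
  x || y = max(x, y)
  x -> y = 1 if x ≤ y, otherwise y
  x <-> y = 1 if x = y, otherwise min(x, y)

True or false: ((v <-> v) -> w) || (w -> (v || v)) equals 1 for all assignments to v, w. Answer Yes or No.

No

Counterexample: take v = 0, w = 1/4.
v <-> v = 0 <-> 0 = 1
(v <-> v) -> w = 1 -> 1/4 = 1/4
v || v = 0 || 0 = 0
w -> (v || v) = 1/4 -> 0 = 0
((v <-> v) -> w) || (w -> (v || v)) = 1/4 || 0 = 1/4
This gives 1/4 ≠ 1.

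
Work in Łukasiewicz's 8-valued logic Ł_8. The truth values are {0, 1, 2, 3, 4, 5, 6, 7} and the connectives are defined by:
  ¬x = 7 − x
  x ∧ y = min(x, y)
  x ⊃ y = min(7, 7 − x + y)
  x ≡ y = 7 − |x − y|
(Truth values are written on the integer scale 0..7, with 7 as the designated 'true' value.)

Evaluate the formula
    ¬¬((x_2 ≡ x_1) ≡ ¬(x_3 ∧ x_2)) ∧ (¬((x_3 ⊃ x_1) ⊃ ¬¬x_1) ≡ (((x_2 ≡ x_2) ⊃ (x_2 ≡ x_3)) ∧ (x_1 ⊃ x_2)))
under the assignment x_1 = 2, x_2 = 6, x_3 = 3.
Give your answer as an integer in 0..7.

x_2 ≡ x_1 = 6 ≡ 2 = 3
x_3 ∧ x_2 = 3 ∧ 6 = 3
¬(x_3 ∧ x_2) = ¬3 = 4
(x_2 ≡ x_1) ≡ ¬(x_3 ∧ x_2) = 3 ≡ 4 = 6
¬((x_2 ≡ x_1) ≡ ¬(x_3 ∧ x_2)) = ¬6 = 1
¬¬((x_2 ≡ x_1) ≡ ¬(x_3 ∧ x_2)) = ¬1 = 6
x_3 ⊃ x_1 = 3 ⊃ 2 = 6
¬x_1 = ¬2 = 5
¬¬x_1 = ¬5 = 2
(x_3 ⊃ x_1) ⊃ ¬¬x_1 = 6 ⊃ 2 = 3
¬((x_3 ⊃ x_1) ⊃ ¬¬x_1) = ¬3 = 4
x_2 ≡ x_2 = 6 ≡ 6 = 7
x_2 ≡ x_3 = 6 ≡ 3 = 4
(x_2 ≡ x_2) ⊃ (x_2 ≡ x_3) = 7 ⊃ 4 = 4
x_1 ⊃ x_2 = 2 ⊃ 6 = 7
((x_2 ≡ x_2) ⊃ (x_2 ≡ x_3)) ∧ (x_1 ⊃ x_2) = 4 ∧ 7 = 4
¬((x_3 ⊃ x_1) ⊃ ¬¬x_1) ≡ (((x_2 ≡ x_2) ⊃ (x_2 ≡ x_3)) ∧ (x_1 ⊃ x_2)) = 4 ≡ 4 = 7
¬¬((x_2 ≡ x_1) ≡ ¬(x_3 ∧ x_2)) ∧ (¬((x_3 ⊃ x_1) ⊃ ¬¬x_1) ≡ (((x_2 ≡ x_2) ⊃ (x_2 ≡ x_3)) ∧ (x_1 ⊃ x_2))) = 6 ∧ 7 = 6

6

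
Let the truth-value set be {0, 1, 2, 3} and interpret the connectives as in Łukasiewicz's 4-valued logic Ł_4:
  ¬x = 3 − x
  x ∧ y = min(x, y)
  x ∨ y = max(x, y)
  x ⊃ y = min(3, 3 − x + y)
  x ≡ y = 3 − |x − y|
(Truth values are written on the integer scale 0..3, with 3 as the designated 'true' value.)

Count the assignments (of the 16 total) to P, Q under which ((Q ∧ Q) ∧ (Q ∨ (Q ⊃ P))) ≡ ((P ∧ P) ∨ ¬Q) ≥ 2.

9

P = 0, Q = 0 ↦ 0  <
P = 0, Q = 1 ↦ 2  ≥
P = 0, Q = 2 ↦ 2  ≥
P = 0, Q = 3 ↦ 0  <
P = 1, Q = 0 ↦ 0  <
P = 1, Q = 1 ↦ 2  ≥
P = 1, Q = 2 ↦ 2  ≥
P = 1, Q = 3 ↦ 1  <
P = 2, Q = 0 ↦ 0  <
P = 2, Q = 1 ↦ 2  ≥
P = 2, Q = 2 ↦ 3  ≥
P = 2, Q = 3 ↦ 2  ≥
P = 3, Q = 0 ↦ 0  <
P = 3, Q = 1 ↦ 1  <
P = 3, Q = 2 ↦ 2  ≥
P = 3, Q = 3 ↦ 3  ≥
So 9 of the 16 assignments meet the threshold.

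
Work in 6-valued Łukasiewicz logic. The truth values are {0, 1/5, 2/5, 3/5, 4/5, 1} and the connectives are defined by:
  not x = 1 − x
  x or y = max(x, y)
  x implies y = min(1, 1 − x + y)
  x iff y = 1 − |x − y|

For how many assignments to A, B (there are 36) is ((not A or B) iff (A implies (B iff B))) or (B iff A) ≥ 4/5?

26

value 1: 15 assignments (counts)
value 4/5: 11 assignments (counts)
value 3/5: 4 assignments
value 2/5: 3 assignments
value 1/5: 2 assignments
value 0: 1 assignment
So 26 of the 36 assignments meet the threshold.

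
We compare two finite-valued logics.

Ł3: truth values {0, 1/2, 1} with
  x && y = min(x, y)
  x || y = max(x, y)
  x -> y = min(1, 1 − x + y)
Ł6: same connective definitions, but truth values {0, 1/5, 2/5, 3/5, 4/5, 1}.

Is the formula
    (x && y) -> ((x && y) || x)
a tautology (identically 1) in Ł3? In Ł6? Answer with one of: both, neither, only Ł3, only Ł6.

In Ł3: every assignment gives 1 — tautology.
In Ł6: every assignment gives 1 — tautology.

both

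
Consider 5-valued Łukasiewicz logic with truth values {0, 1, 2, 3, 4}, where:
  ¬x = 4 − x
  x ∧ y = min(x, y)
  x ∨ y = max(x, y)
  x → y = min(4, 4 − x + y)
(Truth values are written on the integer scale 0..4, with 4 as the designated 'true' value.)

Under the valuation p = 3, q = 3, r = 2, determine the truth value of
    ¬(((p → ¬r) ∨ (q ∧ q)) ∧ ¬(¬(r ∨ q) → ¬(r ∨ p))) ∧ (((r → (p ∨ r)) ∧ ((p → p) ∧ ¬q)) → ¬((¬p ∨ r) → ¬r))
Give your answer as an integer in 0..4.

¬r = ¬2 = 2
p → ¬r = 3 → 2 = 3
q ∧ q = 3 ∧ 3 = 3
(p → ¬r) ∨ (q ∧ q) = 3 ∨ 3 = 3
r ∨ q = 2 ∨ 3 = 3
¬(r ∨ q) = ¬3 = 1
r ∨ p = 2 ∨ 3 = 3
¬(r ∨ p) = ¬3 = 1
¬(r ∨ q) → ¬(r ∨ p) = 1 → 1 = 4
¬(¬(r ∨ q) → ¬(r ∨ p)) = ¬4 = 0
((p → ¬r) ∨ (q ∧ q)) ∧ ¬(¬(r ∨ q) → ¬(r ∨ p)) = 3 ∧ 0 = 0
¬(((p → ¬r) ∨ (q ∧ q)) ∧ ¬(¬(r ∨ q) → ¬(r ∨ p))) = ¬0 = 4
p ∨ r = 3 ∨ 2 = 3
r → (p ∨ r) = 2 → 3 = 4
p → p = 3 → 3 = 4
¬q = ¬3 = 1
(p → p) ∧ ¬q = 4 ∧ 1 = 1
(r → (p ∨ r)) ∧ ((p → p) ∧ ¬q) = 4 ∧ 1 = 1
¬p = ¬3 = 1
¬p ∨ r = 1 ∨ 2 = 2
¬r = ¬2 = 2
(¬p ∨ r) → ¬r = 2 → 2 = 4
¬((¬p ∨ r) → ¬r) = ¬4 = 0
((r → (p ∨ r)) ∧ ((p → p) ∧ ¬q)) → ¬((¬p ∨ r) → ¬r) = 1 → 0 = 3
¬(((p → ¬r) ∨ (q ∧ q)) ∧ ¬(¬(r ∨ q) → ¬(r ∨ p))) ∧ (((r → (p ∨ r)) ∧ ((p → p) ∧ ¬q)) → ¬((¬p ∨ r) → ¬r)) = 4 ∧ 3 = 3

3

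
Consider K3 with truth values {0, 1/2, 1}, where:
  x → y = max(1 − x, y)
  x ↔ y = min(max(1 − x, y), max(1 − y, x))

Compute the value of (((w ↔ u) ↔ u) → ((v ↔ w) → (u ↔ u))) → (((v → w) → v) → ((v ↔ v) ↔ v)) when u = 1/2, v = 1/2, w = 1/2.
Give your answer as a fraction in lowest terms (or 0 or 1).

1/2

w ↔ u = 1/2 ↔ 1/2 = 1/2
(w ↔ u) ↔ u = 1/2 ↔ 1/2 = 1/2
v ↔ w = 1/2 ↔ 1/2 = 1/2
u ↔ u = 1/2 ↔ 1/2 = 1/2
(v ↔ w) → (u ↔ u) = 1/2 → 1/2 = 1/2
((w ↔ u) ↔ u) → ((v ↔ w) → (u ↔ u)) = 1/2 → 1/2 = 1/2
v → w = 1/2 → 1/2 = 1/2
(v → w) → v = 1/2 → 1/2 = 1/2
v ↔ v = 1/2 ↔ 1/2 = 1/2
(v ↔ v) ↔ v = 1/2 ↔ 1/2 = 1/2
((v → w) → v) → ((v ↔ v) ↔ v) = 1/2 → 1/2 = 1/2
(((w ↔ u) ↔ u) → ((v ↔ w) → (u ↔ u))) → (((v → w) → v) → ((v ↔ v) ↔ v)) = 1/2 → 1/2 = 1/2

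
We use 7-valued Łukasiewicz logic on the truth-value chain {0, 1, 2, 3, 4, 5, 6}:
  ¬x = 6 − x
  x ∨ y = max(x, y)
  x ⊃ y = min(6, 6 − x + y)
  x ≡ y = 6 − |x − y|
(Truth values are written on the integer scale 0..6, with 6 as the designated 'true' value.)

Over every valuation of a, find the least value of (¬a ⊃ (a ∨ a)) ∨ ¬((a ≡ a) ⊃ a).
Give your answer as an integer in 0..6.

Take a = 2:
¬a = ¬2 = 4
a ∨ a = 2 ∨ 2 = 2
¬a ⊃ (a ∨ a) = 4 ⊃ 2 = 4
a ≡ a = 2 ≡ 2 = 6
(a ≡ a) ⊃ a = 6 ⊃ 2 = 2
¬((a ≡ a) ⊃ a) = ¬2 = 4
(¬a ⊃ (a ∨ a)) ∨ ¬((a ≡ a) ⊃ a) = 4 ∨ 4 = 4
No assignment yields a value below 4, so this is the minimum.

4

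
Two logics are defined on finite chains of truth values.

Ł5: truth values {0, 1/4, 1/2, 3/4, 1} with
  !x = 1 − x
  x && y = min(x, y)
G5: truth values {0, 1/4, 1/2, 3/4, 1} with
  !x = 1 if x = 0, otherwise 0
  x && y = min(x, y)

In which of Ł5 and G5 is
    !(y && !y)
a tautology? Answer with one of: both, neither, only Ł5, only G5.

In Ł5: at y = 1/4 the value is 3/4 — not a tautology.
In G5: every assignment gives 1 — tautology.

only G5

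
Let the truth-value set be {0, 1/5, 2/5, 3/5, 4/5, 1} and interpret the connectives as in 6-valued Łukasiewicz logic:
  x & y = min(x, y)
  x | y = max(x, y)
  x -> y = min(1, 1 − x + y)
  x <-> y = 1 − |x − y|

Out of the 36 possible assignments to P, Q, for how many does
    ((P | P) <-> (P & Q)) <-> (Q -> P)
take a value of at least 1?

value 1: 6 assignments (counts)
value 4/5: 10 assignments
value 3/5: 8 assignments
value 2/5: 6 assignments
value 1/5: 4 assignments
value 0: 2 assignments
So 6 of the 36 assignments meet the threshold.

6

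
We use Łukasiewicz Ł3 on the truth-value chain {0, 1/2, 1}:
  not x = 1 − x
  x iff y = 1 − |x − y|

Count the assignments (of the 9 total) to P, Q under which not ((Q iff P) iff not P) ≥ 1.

2

P = 0, Q = 0 ↦ 0  <
P = 0, Q = 1/2 ↦ 1/2  <
P = 0, Q = 1 ↦ 1  ≥
P = 1/2, Q = 0 ↦ 0  <
P = 1/2, Q = 1/2 ↦ 1/2  <
P = 1/2, Q = 1 ↦ 0  <
P = 1, Q = 0 ↦ 0  <
P = 1, Q = 1/2 ↦ 1/2  <
P = 1, Q = 1 ↦ 1  ≥
So 2 of the 9 assignments meet the threshold.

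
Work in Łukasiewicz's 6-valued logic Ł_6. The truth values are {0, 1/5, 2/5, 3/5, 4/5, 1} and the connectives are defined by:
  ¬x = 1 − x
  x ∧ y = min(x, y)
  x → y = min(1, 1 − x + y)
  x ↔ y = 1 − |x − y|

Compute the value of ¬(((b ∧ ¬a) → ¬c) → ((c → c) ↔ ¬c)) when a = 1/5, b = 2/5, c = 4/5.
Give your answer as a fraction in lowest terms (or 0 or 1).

¬a = ¬1/5 = 4/5
b ∧ ¬a = 2/5 ∧ 4/5 = 2/5
¬c = ¬4/5 = 1/5
(b ∧ ¬a) → ¬c = 2/5 → 1/5 = 4/5
c → c = 4/5 → 4/5 = 1
¬c = ¬4/5 = 1/5
(c → c) ↔ ¬c = 1 ↔ 1/5 = 1/5
((b ∧ ¬a) → ¬c) → ((c → c) ↔ ¬c) = 4/5 → 1/5 = 2/5
¬(((b ∧ ¬a) → ¬c) → ((c → c) ↔ ¬c)) = ¬2/5 = 3/5

3/5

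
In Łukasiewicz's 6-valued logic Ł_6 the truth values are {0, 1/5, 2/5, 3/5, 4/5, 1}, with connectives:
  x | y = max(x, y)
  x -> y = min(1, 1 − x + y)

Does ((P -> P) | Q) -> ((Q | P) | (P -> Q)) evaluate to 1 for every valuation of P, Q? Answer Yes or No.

Counterexample: take P = 1/5, Q = 0.
P -> P = 1/5 -> 1/5 = 1
(P -> P) | Q = 1 | 0 = 1
Q | P = 0 | 1/5 = 1/5
P -> Q = 1/5 -> 0 = 4/5
(Q | P) | (P -> Q) = 1/5 | 4/5 = 4/5
((P -> P) | Q) -> ((Q | P) | (P -> Q)) = 1 -> 4/5 = 4/5
This gives 4/5 ≠ 1.

No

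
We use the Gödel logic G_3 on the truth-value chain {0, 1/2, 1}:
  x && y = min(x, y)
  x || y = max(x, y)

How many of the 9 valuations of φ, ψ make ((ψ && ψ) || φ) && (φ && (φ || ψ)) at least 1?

φ = 0, ψ = 0 ↦ 0  <
φ = 0, ψ = 1/2 ↦ 0  <
φ = 0, ψ = 1 ↦ 0  <
φ = 1/2, ψ = 0 ↦ 1/2  <
φ = 1/2, ψ = 1/2 ↦ 1/2  <
φ = 1/2, ψ = 1 ↦ 1/2  <
φ = 1, ψ = 0 ↦ 1  ≥
φ = 1, ψ = 1/2 ↦ 1  ≥
φ = 1, ψ = 1 ↦ 1  ≥
So 3 of the 9 assignments meet the threshold.

3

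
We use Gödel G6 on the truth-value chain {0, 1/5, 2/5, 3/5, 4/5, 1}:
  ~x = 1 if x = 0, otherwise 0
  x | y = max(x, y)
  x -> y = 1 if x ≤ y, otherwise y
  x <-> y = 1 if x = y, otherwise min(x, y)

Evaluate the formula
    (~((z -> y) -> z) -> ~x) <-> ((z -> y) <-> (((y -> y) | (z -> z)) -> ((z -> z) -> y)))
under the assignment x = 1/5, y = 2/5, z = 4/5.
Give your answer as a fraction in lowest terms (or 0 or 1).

1

z -> y = 4/5 -> 2/5 = 2/5
(z -> y) -> z = 2/5 -> 4/5 = 1
~((z -> y) -> z) = ~1 = 0
~x = ~1/5 = 0
~((z -> y) -> z) -> ~x = 0 -> 0 = 1
z -> y = 4/5 -> 2/5 = 2/5
y -> y = 2/5 -> 2/5 = 1
z -> z = 4/5 -> 4/5 = 1
(y -> y) | (z -> z) = 1 | 1 = 1
z -> z = 4/5 -> 4/5 = 1
(z -> z) -> y = 1 -> 2/5 = 2/5
((y -> y) | (z -> z)) -> ((z -> z) -> y) = 1 -> 2/5 = 2/5
(z -> y) <-> (((y -> y) | (z -> z)) -> ((z -> z) -> y)) = 2/5 <-> 2/5 = 1
(~((z -> y) -> z) -> ~x) <-> ((z -> y) <-> (((y -> y) | (z -> z)) -> ((z -> z) -> y))) = 1 <-> 1 = 1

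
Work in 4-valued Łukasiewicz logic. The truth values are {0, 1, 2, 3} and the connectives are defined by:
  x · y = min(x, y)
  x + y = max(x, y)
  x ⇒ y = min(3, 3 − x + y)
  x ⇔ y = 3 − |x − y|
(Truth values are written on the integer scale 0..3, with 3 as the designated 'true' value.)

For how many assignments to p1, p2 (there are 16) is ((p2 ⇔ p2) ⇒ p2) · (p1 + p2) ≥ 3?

p1 = 0, p2 = 0 ↦ 0  <
p1 = 0, p2 = 1 ↦ 1  <
p1 = 0, p2 = 2 ↦ 2  <
p1 = 0, p2 = 3 ↦ 3  ≥
p1 = 1, p2 = 0 ↦ 0  <
p1 = 1, p2 = 1 ↦ 1  <
p1 = 1, p2 = 2 ↦ 2  <
p1 = 1, p2 = 3 ↦ 3  ≥
p1 = 2, p2 = 0 ↦ 0  <
p1 = 2, p2 = 1 ↦ 1  <
p1 = 2, p2 = 2 ↦ 2  <
p1 = 2, p2 = 3 ↦ 3  ≥
p1 = 3, p2 = 0 ↦ 0  <
p1 = 3, p2 = 1 ↦ 1  <
p1 = 3, p2 = 2 ↦ 2  <
p1 = 3, p2 = 3 ↦ 3  ≥
So 4 of the 16 assignments meet the threshold.

4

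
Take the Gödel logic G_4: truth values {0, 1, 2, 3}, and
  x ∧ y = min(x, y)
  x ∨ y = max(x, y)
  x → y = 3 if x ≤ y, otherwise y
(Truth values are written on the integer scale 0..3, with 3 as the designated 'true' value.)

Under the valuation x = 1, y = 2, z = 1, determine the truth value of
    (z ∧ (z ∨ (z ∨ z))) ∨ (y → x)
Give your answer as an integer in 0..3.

z ∨ z = 1 ∨ 1 = 1
z ∨ (z ∨ z) = 1 ∨ 1 = 1
z ∧ (z ∨ (z ∨ z)) = 1 ∧ 1 = 1
y → x = 2 → 1 = 1
(z ∧ (z ∨ (z ∨ z))) ∨ (y → x) = 1 ∨ 1 = 1

1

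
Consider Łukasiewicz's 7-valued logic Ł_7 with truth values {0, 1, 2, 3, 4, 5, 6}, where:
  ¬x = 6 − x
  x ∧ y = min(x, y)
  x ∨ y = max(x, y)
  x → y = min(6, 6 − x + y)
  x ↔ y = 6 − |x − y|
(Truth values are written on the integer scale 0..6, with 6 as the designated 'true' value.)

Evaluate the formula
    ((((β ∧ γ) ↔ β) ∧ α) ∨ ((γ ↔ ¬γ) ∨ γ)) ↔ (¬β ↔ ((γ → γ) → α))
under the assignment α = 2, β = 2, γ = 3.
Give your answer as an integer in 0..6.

β ∧ γ = 2 ∧ 3 = 2
(β ∧ γ) ↔ β = 2 ↔ 2 = 6
((β ∧ γ) ↔ β) ∧ α = 6 ∧ 2 = 2
¬γ = ¬3 = 3
γ ↔ ¬γ = 3 ↔ 3 = 6
(γ ↔ ¬γ) ∨ γ = 6 ∨ 3 = 6
(((β ∧ γ) ↔ β) ∧ α) ∨ ((γ ↔ ¬γ) ∨ γ) = 2 ∨ 6 = 6
¬β = ¬2 = 4
γ → γ = 3 → 3 = 6
(γ → γ) → α = 6 → 2 = 2
¬β ↔ ((γ → γ) → α) = 4 ↔ 2 = 4
((((β ∧ γ) ↔ β) ∧ α) ∨ ((γ ↔ ¬γ) ∨ γ)) ↔ (¬β ↔ ((γ → γ) → α)) = 6 ↔ 4 = 4

4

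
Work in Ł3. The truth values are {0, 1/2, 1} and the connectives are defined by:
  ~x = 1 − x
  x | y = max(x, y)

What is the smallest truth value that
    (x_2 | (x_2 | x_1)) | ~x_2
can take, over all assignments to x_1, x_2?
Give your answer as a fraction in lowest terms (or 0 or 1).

1/2

Take x_1 = 0, x_2 = 1/2:
x_2 | x_1 = 1/2 | 0 = 1/2
x_2 | (x_2 | x_1) = 1/2 | 1/2 = 1/2
~x_2 = ~1/2 = 1/2
(x_2 | (x_2 | x_1)) | ~x_2 = 1/2 | 1/2 = 1/2
No assignment yields a value below 1/2, so this is the minimum.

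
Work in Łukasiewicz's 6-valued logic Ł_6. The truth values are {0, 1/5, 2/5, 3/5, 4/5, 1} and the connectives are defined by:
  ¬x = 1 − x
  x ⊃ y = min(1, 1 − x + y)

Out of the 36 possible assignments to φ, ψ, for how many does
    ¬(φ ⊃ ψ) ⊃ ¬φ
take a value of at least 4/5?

value 1: 27 assignments (counts)
value 4/5: 3 assignments (counts)
value 3/5: 2 assignments
value 2/5: 2 assignments
value 1/5: 1 assignment
value 0: 1 assignment
So 30 of the 36 assignments meet the threshold.

30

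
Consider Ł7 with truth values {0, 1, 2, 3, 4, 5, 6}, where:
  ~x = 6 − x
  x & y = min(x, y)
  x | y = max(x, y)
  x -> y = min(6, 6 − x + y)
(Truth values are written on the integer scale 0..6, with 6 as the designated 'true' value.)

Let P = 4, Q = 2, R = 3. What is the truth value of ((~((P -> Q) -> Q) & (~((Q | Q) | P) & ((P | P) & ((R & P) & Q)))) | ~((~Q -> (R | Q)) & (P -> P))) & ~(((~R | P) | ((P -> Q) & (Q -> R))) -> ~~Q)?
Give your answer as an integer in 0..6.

2

P -> Q = 4 -> 2 = 4
(P -> Q) -> Q = 4 -> 2 = 4
~((P -> Q) -> Q) = ~4 = 2
Q | Q = 2 | 2 = 2
(Q | Q) | P = 2 | 4 = 4
~((Q | Q) | P) = ~4 = 2
P | P = 4 | 4 = 4
R & P = 3 & 4 = 3
(R & P) & Q = 3 & 2 = 2
(P | P) & ((R & P) & Q) = 4 & 2 = 2
~((Q | Q) | P) & ((P | P) & ((R & P) & Q)) = 2 & 2 = 2
~((P -> Q) -> Q) & (~((Q | Q) | P) & ((P | P) & ((R & P) & Q))) = 2 & 2 = 2
~Q = ~2 = 4
R | Q = 3 | 2 = 3
~Q -> (R | Q) = 4 -> 3 = 5
P -> P = 4 -> 4 = 6
(~Q -> (R | Q)) & (P -> P) = 5 & 6 = 5
~((~Q -> (R | Q)) & (P -> P)) = ~5 = 1
(~((P -> Q) -> Q) & (~((Q | Q) | P) & ((P | P) & ((R & P) & Q)))) | ~((~Q -> (R | Q)) & (P -> P)) = 2 | 1 = 2
~R = ~3 = 3
~R | P = 3 | 4 = 4
P -> Q = 4 -> 2 = 4
Q -> R = 2 -> 3 = 6
(P -> Q) & (Q -> R) = 4 & 6 = 4
(~R | P) | ((P -> Q) & (Q -> R)) = 4 | 4 = 4
~Q = ~2 = 4
~~Q = ~4 = 2
((~R | P) | ((P -> Q) & (Q -> R))) -> ~~Q = 4 -> 2 = 4
~(((~R | P) | ((P -> Q) & (Q -> R))) -> ~~Q) = ~4 = 2
((~((P -> Q) -> Q) & (~((Q | Q) | P) & ((P | P) & ((R & P) & Q)))) | ~((~Q -> (R | Q)) & (P -> P))) & ~(((~R | P) | ((P -> Q) & (Q -> R))) -> ~~Q) = 2 & 2 = 2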